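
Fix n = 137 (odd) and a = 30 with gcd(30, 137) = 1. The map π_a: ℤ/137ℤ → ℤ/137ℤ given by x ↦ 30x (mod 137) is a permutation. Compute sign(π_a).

Orbit of 107 under x↦30x: [107, 59, 126, 81, 101, 16, 69]… (length divides ord_137(30)).
3 cycles of lengths [68, 68, 1].
Σ(ℓ_i−1) = 137−3 = 134; sign = (−1)^134 = +1.

+1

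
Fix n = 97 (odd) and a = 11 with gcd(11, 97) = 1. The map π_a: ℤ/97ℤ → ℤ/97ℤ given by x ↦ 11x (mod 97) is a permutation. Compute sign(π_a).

+1

Trace 89: π^k(89) = [89, 9, 2, 22, 48, 43, 85] for k=0..6.
The orbit structure of x ↦ 11x mod 97: 3 orbits of sizes [48, 48, 1].
97 − 3 = 94 transpositions; sign(π) = (−1)^94 = +1.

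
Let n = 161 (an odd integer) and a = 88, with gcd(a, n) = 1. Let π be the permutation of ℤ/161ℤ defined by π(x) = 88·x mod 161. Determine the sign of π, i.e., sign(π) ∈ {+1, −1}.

Start at x=53: 53 → 156 → 43 → 81 → 44 → 8 → 60 → … (one orbit).
π_88 has 6 disjoint cycles with lengths [66, 66, 22, 3, 3, 1] on {0,…,160}.
sign(π) = (−1)^{n − #cycles} = (−1)^{161−6} = (−1)^155 = -1.

-1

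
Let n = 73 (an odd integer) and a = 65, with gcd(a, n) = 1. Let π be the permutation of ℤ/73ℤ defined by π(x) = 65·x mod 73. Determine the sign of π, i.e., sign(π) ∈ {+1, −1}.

+1

Start at x=64: 64 → 72 → 8 → 9 → 1 → 65 → 64 (one orbit).
π_65 has 13 disjoint cycles with lengths [6, 6, 6, 6, 6, 6, 6, 6, 6, 6, 6, 6, 1] on {0,…,72}.
With 13 cycles on 73 points, sign = (−1)^{73−13} = +1.
Check: (65/73) = +1 by Zolotarev.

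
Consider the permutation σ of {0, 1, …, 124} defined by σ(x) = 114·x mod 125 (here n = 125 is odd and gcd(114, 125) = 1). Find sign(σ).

Trace 76: π^k(76) = [76, 39, 71, 94, 91, 124, 11] for k=0..6.
π_114 has 7 disjoint cycles with lengths [50, 50, 10, 10, 2, 2, 1] on {0,…,124}.
sign(π) = (−1)^{n − #cycles} = (−1)^{125−7} = (−1)^118 = +1.
Via Zolotarev, sign(π_{114}) = (114|125) = +1.

+1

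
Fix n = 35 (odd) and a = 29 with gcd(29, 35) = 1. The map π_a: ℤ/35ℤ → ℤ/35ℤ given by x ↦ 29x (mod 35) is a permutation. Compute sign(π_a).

+1

Orbit of 1 under x↦29x: [1, 29]… (length divides ord_35(29)).
Cycle type of π: 2×14 + 1×7; total 21 cycles.
35 − 21 = 14 transpositions; sign(π) = (−1)^14 = +1.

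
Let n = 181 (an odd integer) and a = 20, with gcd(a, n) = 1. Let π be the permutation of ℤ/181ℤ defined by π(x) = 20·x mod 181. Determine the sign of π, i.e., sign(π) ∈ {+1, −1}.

+1

Trace 161: π^k(161) = [161, 143, 145, 4, 80, 152, 144] for k=0..6.
3 cycles of lengths [90, 90, 1].
With 3 cycles on 181 points, sign = (−1)^{181−3} = +1.
The Jacobi symbol (20|181) = +1 (Zolotarev) agrees.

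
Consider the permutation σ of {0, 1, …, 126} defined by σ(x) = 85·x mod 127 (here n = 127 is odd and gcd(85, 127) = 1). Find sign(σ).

Orbit of 1 under x↦85x: [1, 85, 113, 80, 69, 23, 50]… (length divides ord_127(85)).
π_85 has 2 disjoint cycles with lengths [126, 1] on {0,…,126}.
With 2 cycles on 127 points, sign = (−1)^{127−2} = -1.
(85|127)_J = -1 (Zolotarev's lemma cross-check).

-1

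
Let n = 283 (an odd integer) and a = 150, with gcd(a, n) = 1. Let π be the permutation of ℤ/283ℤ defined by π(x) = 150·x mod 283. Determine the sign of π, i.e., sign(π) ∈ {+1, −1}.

Trace 252: π^k(252) = [252, 161, 95, 100, 1, 150, 143] for k=0..6.
The orbit structure of x ↦ 150x mod 283: 3 orbits of sizes [141, 141, 1].
283 − 3 = 280 transpositions; sign(π) = (−1)^280 = +1.
Check: (150/283) = +1 by Zolotarev.

+1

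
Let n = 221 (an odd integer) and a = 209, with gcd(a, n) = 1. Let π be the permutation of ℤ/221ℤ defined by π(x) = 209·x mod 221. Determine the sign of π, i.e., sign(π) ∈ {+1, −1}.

-1

Trace 14: π^k(14) = [14, 53, 27, 118, 131, 196, 79] for k=0..6.
Cycle type of π: 16×13 + 1×13; total 26 cycles.
Σ(ℓ_i−1) = 221−26 = 195; sign = (−1)^195 = -1.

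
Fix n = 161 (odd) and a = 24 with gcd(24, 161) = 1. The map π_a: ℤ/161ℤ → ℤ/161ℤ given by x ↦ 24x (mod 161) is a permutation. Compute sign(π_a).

-1

Orbit of 93 under x↦24x: [93, 139, 116, 47, 1, 24]… (length divides ord_161(24)).
π_24 has 46 disjoint cycles with lengths [6, 6, 6, 6, 6, 6, 6, 6, 6, 6, 6, 6, 6, 6, 6, 6, 6, 6, 6, 6, 6, 6, 6, 1, 1, 1, 1, 1, 1, 1, 1, 1, 1, 1, 1, 1, 1, 1, 1, 1, 1, 1, 1, 1, 1, 1] on {0,…,160}.
161 − 46 = 115 transpositions; sign(π) = (−1)^115 = -1.
Via Zolotarev, sign(π_{24}) = (24|161) = -1.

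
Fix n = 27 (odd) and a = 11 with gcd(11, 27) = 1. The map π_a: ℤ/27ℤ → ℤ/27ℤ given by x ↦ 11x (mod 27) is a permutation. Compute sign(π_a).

Start at x=2: 2 → 22 → 26 → 16 → 14 → 19 → 20 → … (one orbit).
Cycle type of π: 18 + 6 + 2 + 1; total 4 cycles.
4 cycles on 27: each ℓ→(−1)^(ℓ−1), product (−1)^23 = -1.

-1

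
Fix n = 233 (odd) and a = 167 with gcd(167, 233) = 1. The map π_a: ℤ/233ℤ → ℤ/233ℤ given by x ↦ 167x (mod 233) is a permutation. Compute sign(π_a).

Start at x=9: 9 → 105 → 60 → 1 → 167 → 162 → 26 → … (one orbit).
The orbit structure of x ↦ 167x mod 233: 3 orbits of sizes [116, 116, 1].
3 cycles on 233: each ℓ→(−1)^(ℓ−1), product (−1)^230 = +1.
Via Zolotarev, sign(π_{167}) = (167|233) = +1.

+1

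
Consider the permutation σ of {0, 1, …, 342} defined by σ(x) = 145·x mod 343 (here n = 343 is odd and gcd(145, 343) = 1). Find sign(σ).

-1

Orbit of 212 under x↦145x: [212, 213, 15, 117, 158, 272, 338]… (length divides ord_343(145)).
Cycle lengths of π_145 on ℤ/343ℤ: [294, 42, 6, 1]; 4 cycles in total.
n − c = 343 − 4 = 339; sign = (−1)^339 = -1.
Zolotarev: (145|343) = -1, matching the cycle-count sign.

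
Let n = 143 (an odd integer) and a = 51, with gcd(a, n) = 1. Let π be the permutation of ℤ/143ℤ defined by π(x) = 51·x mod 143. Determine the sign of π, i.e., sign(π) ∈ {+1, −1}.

-1

Start at x=92: 92 → 116 → 53 → 129 → 1 → 51 → 27 → … (one orbit).
20 cycles of lengths [10, 10, 10, 10, 10, 10, 10, 10, 10, 10, 10, 10, 10, 2, 2, 2, 2, 2, 2, 1].
sign(π) = (−1)^{n − #cycles} = (−1)^{143−20} = (−1)^123 = -1.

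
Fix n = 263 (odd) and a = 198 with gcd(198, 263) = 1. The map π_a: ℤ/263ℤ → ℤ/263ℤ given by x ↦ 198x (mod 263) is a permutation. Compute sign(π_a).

+1

Start at x=32: 32 → 24 → 18 → 145 → 43 → 98 → 205 → … (one orbit).
The orbit structure of x ↦ 198x mod 263: 3 orbits of sizes [131, 131, 1].
Σ(ℓ_i−1) = 263−3 = 260; sign = (−1)^260 = +1.
The Jacobi symbol (198|263) = +1 (Zolotarev) agrees.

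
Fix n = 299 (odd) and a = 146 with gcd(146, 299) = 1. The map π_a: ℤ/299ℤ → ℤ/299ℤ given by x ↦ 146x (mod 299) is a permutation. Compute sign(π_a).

+1

Start at x=185: 185 → 100 → 248 → 29 → 48 → 131 → 289 → … (one orbit).
Cycle type of π: 33×8 + 11×2 + 3×4 + 1; total 15 cycles.
Σ(ℓ_i−1) = 299−15 = 284; sign = (−1)^284 = +1.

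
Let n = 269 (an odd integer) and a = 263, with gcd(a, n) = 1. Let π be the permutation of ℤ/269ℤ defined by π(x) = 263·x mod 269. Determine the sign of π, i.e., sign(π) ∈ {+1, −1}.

+1

Trace 36: π^k(36) = [36, 53, 220, 25, 119, 93, 249] for k=0..6.
Decompose π into cycles: lengths [67, 67, 67, 67, 1] (5 cycles, including the fixed point 0).
sign(π) = (−1)^{n − #cycles} = (−1)^{269−5} = (−1)^264 = +1.
Via Zolotarev, sign(π_{263}) = (263|269) = +1.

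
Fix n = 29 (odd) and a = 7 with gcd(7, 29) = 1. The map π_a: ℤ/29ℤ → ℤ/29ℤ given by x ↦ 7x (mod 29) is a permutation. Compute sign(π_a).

+1

Trace 25: π^k(25) = [25, 1, 7, 20, 24, 23, 16] for k=0..6.
Cycle lengths of π_7 on ℤ/29ℤ: [7, 7, 7, 7, 1]; 5 cycles in total.
sign(π) = (−1)^{n − #cycles} = (−1)^{29−5} = (−1)^24 = +1.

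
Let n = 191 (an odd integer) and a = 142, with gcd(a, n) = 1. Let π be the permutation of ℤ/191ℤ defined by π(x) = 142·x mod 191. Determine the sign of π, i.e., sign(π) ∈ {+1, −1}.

-1

Trace 152: π^k(152) = [152, 1, 142, 109, 7, 39, 190] for k=0..6.
Decompose π into cycles: lengths [10, 10, 10, 10, 10, 10, 10, 10, 10, 10, 10, 10, 10, 10, 10, 10, 10, 10, 10, 1] (20 cycles, including the fixed point 0).
191 − 20 = 171 transpositions; sign(π) = (−1)^171 = -1.
The Jacobi symbol (142|191) = -1 (Zolotarev) agrees.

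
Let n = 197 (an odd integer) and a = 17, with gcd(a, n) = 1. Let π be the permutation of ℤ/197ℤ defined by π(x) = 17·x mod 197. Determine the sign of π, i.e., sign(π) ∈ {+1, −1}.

Start at x=194: 194 → 146 → 118 → 36 → 21 → 160 → 159 → … (one orbit).
Cycle lengths of π_17 on ℤ/197ℤ: [196, 1]; 2 cycles in total.
197 − 2 = 195 transpositions; sign(π) = (−1)^195 = -1.
Zolotarev: (17|197) = -1, matching the cycle-count sign.

-1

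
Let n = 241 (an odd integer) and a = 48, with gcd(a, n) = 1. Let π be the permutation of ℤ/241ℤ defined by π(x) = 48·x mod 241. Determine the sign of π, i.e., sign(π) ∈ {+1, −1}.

+1

Start at x=41: 41 → 40 → 233 → 98 → 125 → 216 → 5 → … (one orbit).
7 cycles of lengths [40, 40, 40, 40, 40, 40, 1].
241 − 7 = 234 transpositions; sign(π) = (−1)^234 = +1.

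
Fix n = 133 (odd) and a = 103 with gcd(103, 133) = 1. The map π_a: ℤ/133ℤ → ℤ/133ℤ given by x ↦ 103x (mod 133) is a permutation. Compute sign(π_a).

+1

Start at x=31: 31 → 1 → 103 → 102 → 132 → 30 → 31 (one orbit).
Decompose π into cycles: lengths [6, 6, 6, 6, 6, 6, 6, 6, 6, 6, 6, 6, 6, 6, 6, 6, 6, 6, 6, 6, 6, 6, 1] (23 cycles, including the fixed point 0).
With 23 cycles on 133 points, sign = (−1)^{133−23} = +1.
Zolotarev: (103|133) = +1, matching the cycle-count sign.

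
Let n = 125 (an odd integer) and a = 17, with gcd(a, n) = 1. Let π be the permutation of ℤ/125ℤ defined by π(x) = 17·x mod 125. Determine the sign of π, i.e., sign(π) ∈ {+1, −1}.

-1

Start at x=121: 121 → 57 → 94 → 98 → 41 → 72 → 99 → … (one orbit).
Cycle lengths of π_17 on ℤ/125ℤ: [100, 20, 4, 1]; 4 cycles in total.
125 − 4 = 121 transpositions; sign(π) = (−1)^121 = -1.
Check: (17/125) = -1 by Zolotarev.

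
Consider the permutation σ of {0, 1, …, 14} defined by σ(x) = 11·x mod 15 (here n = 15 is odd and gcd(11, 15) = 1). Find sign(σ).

-1

Trace 1: π^k(1) = [1, 11] for k=0..1.
Decompose π into cycles: lengths [2, 2, 2, 2, 2, 1, 1, 1, 1, 1] (10 cycles, including the fixed point 0).
n − c = 15 − 10 = 5; sign = (−1)^5 = -1.
Via Zolotarev, sign(π_{11}) = (11|15) = -1.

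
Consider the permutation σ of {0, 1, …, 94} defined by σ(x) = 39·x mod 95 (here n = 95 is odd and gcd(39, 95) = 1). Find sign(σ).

Start at x=1: 1 → 39 → 1 (one orbit).
Cycle type of π: 2×38 + 1×19; total 57 cycles.
n − c = 95 − 57 = 38; sign = (−1)^38 = +1.

+1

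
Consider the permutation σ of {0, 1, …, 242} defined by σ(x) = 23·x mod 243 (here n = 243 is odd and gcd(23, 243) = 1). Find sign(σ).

-1

Orbit of 173 under x↦23x: [173, 91, 149, 25, 89, 103, 182]… (length divides ord_243(23)).
6 cycles of lengths [162, 54, 18, 6, 2, 1].
6 cycles on 243: each ℓ→(−1)^(ℓ−1), product (−1)^237 = -1.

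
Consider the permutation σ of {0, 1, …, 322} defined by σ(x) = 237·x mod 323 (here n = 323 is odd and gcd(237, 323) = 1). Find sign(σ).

+1

Start at x=101: 101 → 35 → 220 → 137 → 169 → 1 → 237 → … (one orbit).
The orbit structure of x ↦ 237x mod 323: 27 orbits of sizes [18, 18, 18, 18, 18, 18, 18, 18, 18, 18, 18, 18, 18, 18, 18, 18, 9, 9, 2, 2, 2, 2, 2, 2, 2, 2, 1].
Σ(ℓ_i−1) = 323−27 = 296; sign = (−1)^296 = +1.
(237|323)_J = +1 (Zolotarev's lemma cross-check).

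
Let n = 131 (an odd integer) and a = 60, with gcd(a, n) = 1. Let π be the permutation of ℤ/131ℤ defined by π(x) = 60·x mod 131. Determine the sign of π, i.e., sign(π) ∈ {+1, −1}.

Orbit of 84 under x↦60x: [84, 62, 52, 107, 1, 60, 63]… (length divides ord_131(60)).
11 cycles of lengths [13, 13, 13, 13, 13, 13, 13, 13, 13, 13, 1].
11 cycles on 131: each ℓ→(−1)^(ℓ−1), product (−1)^120 = +1.
Zolotarev: (60|131) = +1, matching the cycle-count sign.

+1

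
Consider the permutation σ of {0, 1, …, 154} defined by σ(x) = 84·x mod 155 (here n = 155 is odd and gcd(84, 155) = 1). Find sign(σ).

Trace 154: π^k(154) = [154, 71, 74, 16, 104, 56, 54] for k=0..6.
π_84 has 8 disjoint cycles with lengths [30, 30, 30, 30, 30, 2, 2, 1] on {0,…,154}.
With 8 cycles on 155 points, sign = (−1)^{155−8} = -1.

-1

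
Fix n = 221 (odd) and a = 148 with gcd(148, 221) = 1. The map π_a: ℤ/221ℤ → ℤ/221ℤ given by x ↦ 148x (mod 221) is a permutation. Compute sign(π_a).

Start at x=177: 177 → 118 → 5 → 77 → 125 → 157 → 31 → … (one orbit).
Cycle type of π: 16×13 + 4×3 + 1; total 17 cycles.
221 − 17 = 204 transpositions; sign(π) = (−1)^204 = +1.

+1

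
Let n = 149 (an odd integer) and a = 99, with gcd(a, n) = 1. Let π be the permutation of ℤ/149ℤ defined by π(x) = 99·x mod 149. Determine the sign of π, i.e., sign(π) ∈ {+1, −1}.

-1

Orbit of 137 under x↦99x: [137, 4, 98, 17, 44, 35, 38]… (length divides ord_149(99)).
2 cycles of lengths [148, 1].
149 − 2 = 147 transpositions; sign(π) = (−1)^147 = -1.
The Jacobi symbol (99|149) = -1 (Zolotarev) agrees.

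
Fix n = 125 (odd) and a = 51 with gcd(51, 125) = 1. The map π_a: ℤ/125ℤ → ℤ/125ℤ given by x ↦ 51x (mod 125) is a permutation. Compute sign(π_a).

Trace 1: π^k(1) = [1, 51, 101, 26, 76] for k=0..4.
Cycle lengths of π_51 on ℤ/125ℤ: [5, 5, 5, 5, 5, 5, 5, 5, 5, 5, 5, 5, 5, 5, 5, 5, 5, 5, 5, 5, 1, 1, 1, 1, 1, 1, 1, 1, 1, 1, 1, 1, 1, 1, 1, 1, 1, 1, 1, 1, 1, 1, 1, 1, 1]; 45 cycles in total.
sign(π) = (−1)^{n − #cycles} = (−1)^{125−45} = (−1)^80 = +1.
(51|125)_J = +1 (Zolotarev's lemma cross-check).

+1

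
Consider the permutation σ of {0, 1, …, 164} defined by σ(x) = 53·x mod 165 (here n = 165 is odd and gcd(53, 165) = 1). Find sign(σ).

+1

Start at x=113: 113 → 49 → 122 → 31 → 158 → 124 → 137 → … (one orbit).
15 cycles of lengths [20, 20, 20, 20, 20, 20, 10, 10, 5, 5, 4, 4, 4, 2, 1].
sign(π) = (−1)^{n − #cycles} = (−1)^{165−15} = (−1)^150 = +1.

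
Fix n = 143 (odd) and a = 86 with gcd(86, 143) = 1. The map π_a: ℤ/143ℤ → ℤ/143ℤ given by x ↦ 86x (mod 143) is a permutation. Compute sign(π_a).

-1

Trace 122: π^k(122) = [122, 53, 125, 25, 5, 1, 86] for k=0..6.
12 cycles of lengths [20, 20, 20, 20, 20, 20, 5, 5, 4, 4, 4, 1].
sign(π) = (−1)^{n − #cycles} = (−1)^{143−12} = (−1)^131 = -1.
Zolotarev: (86|143) = -1, matching the cycle-count sign.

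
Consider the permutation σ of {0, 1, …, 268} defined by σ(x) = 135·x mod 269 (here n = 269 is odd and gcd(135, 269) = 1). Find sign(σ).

Orbit of 122 under x↦135x: [122, 61, 165, 217, 243, 256, 128]… (length divides ord_269(135)).
Cycle lengths of π_135 on ℤ/269ℤ: [268, 1]; 2 cycles in total.
With 2 cycles on 269 points, sign = (−1)^{269−2} = -1.

-1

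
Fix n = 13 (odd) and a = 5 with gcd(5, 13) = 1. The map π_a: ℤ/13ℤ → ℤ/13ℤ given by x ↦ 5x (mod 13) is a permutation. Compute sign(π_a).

Trace 1: π^k(1) = [1, 5, 12, 8] for k=0..3.
The orbit structure of x ↦ 5x mod 13: 4 orbits of sizes [4, 4, 4, 1].
Σ(ℓ_i−1) = 13−4 = 9; sign = (−1)^9 = -1.
The Jacobi symbol (5|13) = -1 (Zolotarev) agrees.

-1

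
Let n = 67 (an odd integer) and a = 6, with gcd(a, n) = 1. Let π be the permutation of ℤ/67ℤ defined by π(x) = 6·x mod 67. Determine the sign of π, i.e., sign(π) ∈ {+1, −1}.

Trace 21: π^k(21) = [21, 59, 19, 47, 14, 17, 35] for k=0..6.
The orbit structure of x ↦ 6x mod 67: 3 orbits of sizes [33, 33, 1].
With 3 cycles on 67 points, sign = (−1)^{67−3} = +1.
Check: (6/67) = +1 by Zolotarev.

+1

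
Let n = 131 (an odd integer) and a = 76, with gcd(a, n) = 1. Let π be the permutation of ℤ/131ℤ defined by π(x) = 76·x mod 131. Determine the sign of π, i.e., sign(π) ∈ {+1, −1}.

-1

Start at x=65: 65 → 93 → 125 → 68 → 59 → 30 → 53 → … (one orbit).
π_76 has 2 disjoint cycles with lengths [130, 1] on {0,…,130}.
With 2 cycles on 131 points, sign = (−1)^{131−2} = -1.
The Jacobi symbol (76|131) = -1 (Zolotarev) agrees.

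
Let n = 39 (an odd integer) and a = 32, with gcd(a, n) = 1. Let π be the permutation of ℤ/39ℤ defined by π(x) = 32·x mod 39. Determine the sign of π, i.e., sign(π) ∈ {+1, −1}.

Trace 25: π^k(25) = [25, 20, 16, 5, 4, 11, 1] for k=0..6.
5 cycles of lengths [12, 12, 12, 2, 1].
n − c = 39 − 5 = 34; sign = (−1)^34 = +1.

+1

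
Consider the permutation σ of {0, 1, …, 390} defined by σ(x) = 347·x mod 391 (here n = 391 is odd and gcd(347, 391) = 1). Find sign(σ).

Start at x=141: 141 → 52 → 58 → 185 → 71 → 4 → 215 → … (one orbit).
Cycle lengths of π_347 on ℤ/391ℤ: [176, 176, 16, 11, 11, 1]; 6 cycles in total.
Σ(ℓ_i−1) = 391−6 = 385; sign = (−1)^385 = -1.
Check: (347/391) = -1 by Zolotarev.

-1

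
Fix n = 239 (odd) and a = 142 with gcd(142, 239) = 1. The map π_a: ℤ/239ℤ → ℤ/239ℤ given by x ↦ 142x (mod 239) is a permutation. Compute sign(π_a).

+1

Trace 160: π^k(160) = [160, 15, 218, 125, 64, 6, 135] for k=0..6.
Cycle lengths of π_142 on ℤ/239ℤ: [119, 119, 1]; 3 cycles in total.
3 cycles on 239: each ℓ→(−1)^(ℓ−1), product (−1)^236 = +1.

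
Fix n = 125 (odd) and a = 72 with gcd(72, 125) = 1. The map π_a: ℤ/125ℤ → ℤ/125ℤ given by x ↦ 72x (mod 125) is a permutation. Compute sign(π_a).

-1

Orbit of 59 under x↦72x: [59, 123, 106, 7, 4, 38, 111]… (length divides ord_125(72)).
Cycle type of π: 100 + 20 + 4 + 1; total 4 cycles.
125 − 4 = 121 transpositions; sign(π) = (−1)^121 = -1.
(72|125)_J = -1 (Zolotarev's lemma cross-check).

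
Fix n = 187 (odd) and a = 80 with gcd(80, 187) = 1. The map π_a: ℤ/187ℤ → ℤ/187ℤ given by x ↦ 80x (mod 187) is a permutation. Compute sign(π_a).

-1

Orbit of 4 under x↦80x: [4, 133, 168, 163, 137, 114, 144]… (length divides ord_187(80)).
Cycle type of π: 80×2 + 16 + 5×2 + 1; total 6 cycles.
6 cycles on 187: each ℓ→(−1)^(ℓ−1), product (−1)^181 = -1.
The Jacobi symbol (80|187) = -1 (Zolotarev) agrees.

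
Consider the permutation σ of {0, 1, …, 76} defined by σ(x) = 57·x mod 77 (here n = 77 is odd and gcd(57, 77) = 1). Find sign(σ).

-1

Trace 43: π^k(43) = [43, 64, 29, 36, 50, 1, 57] for k=0..6.
Decompose π into cycles: lengths [10, 10, 10, 10, 10, 10, 10, 1, 1, 1, 1, 1, 1, 1] (14 cycles, including the fixed point 0).
Σ(ℓ_i−1) = 77−14 = 63; sign = (−1)^63 = -1.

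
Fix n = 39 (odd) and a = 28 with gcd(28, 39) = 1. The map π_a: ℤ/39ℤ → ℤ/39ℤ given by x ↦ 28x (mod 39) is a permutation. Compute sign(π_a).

Trace 28: π^k(28) = [28, 4, 34, 16, 19, 25, 37] for k=0..6.
Cycle type of π: 12×3 + 1×3; total 6 cycles.
sign(π) = (−1)^{n − #cycles} = (−1)^{39−6} = (−1)^33 = -1.
The Jacobi symbol (28|39) = -1 (Zolotarev) agrees.

-1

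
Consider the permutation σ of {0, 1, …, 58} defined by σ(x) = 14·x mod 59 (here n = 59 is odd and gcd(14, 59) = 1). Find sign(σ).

Orbit of 6 under x↦14x: [6, 25, 55, 3, 42, 57, 31]… (length divides ord_59(14)).
Cycle type of π: 58 + 1; total 2 cycles.
2 cycles on 59: each ℓ→(−1)^(ℓ−1), product (−1)^57 = -1.

-1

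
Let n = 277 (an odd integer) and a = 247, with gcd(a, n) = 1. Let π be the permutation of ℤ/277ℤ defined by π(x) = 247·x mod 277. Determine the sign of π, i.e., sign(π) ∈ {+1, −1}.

+1

Trace 21: π^k(21) = [21, 201, 64, 19, 261, 203, 4] for k=0..6.
The orbit structure of x ↦ 247x mod 277: 7 orbits of sizes [46, 46, 46, 46, 46, 46, 1].
Σ(ℓ_i−1) = 277−7 = 270; sign = (−1)^270 = +1.
Via Zolotarev, sign(π_{247}) = (247|277) = +1.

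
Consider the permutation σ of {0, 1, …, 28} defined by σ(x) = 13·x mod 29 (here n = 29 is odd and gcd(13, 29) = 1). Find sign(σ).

+1

Trace 1: π^k(1) = [1, 13, 24, 22, 25, 6, 20] for k=0..6.
Cycle type of π: 14×2 + 1; total 3 cycles.
n − c = 29 − 3 = 26; sign = (−1)^26 = +1.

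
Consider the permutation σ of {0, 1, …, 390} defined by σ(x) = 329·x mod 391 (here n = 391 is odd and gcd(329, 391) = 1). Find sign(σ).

Start at x=45: 45 → 338 → 158 → 370 → 129 → 213 → 88 → … (one orbit).
Cycle lengths of π_329 on ℤ/391ℤ: [176, 176, 22, 16, 1]; 5 cycles in total.
With 5 cycles on 391 points, sign = (−1)^{391−5} = +1.
Zolotarev: (329|391) = +1, matching the cycle-count sign.

+1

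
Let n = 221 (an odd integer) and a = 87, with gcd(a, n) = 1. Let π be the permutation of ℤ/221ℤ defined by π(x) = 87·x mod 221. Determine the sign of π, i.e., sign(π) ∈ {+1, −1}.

+1

Orbit of 120 under x↦87x: [120, 53, 191, 42, 118, 100, 81]… (length divides ord_221(87)).
Cycle type of π: 24×8 + 8×2 + 3×4 + 1; total 15 cycles.
With 15 cycles on 221 points, sign = (−1)^{221−15} = +1.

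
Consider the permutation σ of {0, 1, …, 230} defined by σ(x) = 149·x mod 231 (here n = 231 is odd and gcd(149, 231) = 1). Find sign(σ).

Start at x=74: 74 → 169 → 2 → 67 → 50 → 58 → 95 → … (one orbit).
Cycle lengths of π_149 on ℤ/231ℤ: [30, 30, 30, 30, 30, 30, 10, 10, 10, 6, 6, 3, 3, 2, 1]; 15 cycles in total.
sign(π) = (−1)^{n − #cycles} = (−1)^{231−15} = (−1)^216 = +1.
Zolotarev: (149|231) = +1, matching the cycle-count sign.

+1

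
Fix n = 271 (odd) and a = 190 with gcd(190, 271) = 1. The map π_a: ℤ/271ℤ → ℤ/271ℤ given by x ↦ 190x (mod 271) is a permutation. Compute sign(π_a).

-1

Orbit of 190 under x↦190x: [190, 57, 261, 268, 243, 100, 30]… (length divides ord_271(190)).
The orbit structure of x ↦ 190x mod 271: 10 orbits of sizes [30, 30, 30, 30, 30, 30, 30, 30, 30, 1].
271 − 10 = 261 transpositions; sign(π) = (−1)^261 = -1.
Check: (190/271) = -1 by Zolotarev.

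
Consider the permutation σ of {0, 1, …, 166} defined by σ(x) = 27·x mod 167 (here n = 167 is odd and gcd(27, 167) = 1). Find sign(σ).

Trace 126: π^k(126) = [126, 62, 4, 108, 77, 75, 21] for k=0..6.
The orbit structure of x ↦ 27x mod 167: 3 orbits of sizes [83, 83, 1].
With 3 cycles on 167 points, sign = (−1)^{167−3} = +1.

+1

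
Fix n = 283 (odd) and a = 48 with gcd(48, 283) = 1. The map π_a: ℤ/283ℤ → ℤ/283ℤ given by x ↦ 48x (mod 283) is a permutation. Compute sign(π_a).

-1

Orbit of 190 under x↦48x: [190, 64, 242, 13, 58, 237, 56]… (length divides ord_283(48)).
Cycle type of π: 282 + 1; total 2 cycles.
With 2 cycles on 283 points, sign = (−1)^{283−2} = -1.
Via Zolotarev, sign(π_{48}) = (48|283) = -1.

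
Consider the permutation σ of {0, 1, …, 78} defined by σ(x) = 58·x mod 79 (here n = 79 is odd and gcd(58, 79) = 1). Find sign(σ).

Trace 18: π^k(18) = [18, 17, 38, 71, 10, 27, 65] for k=0..6.
The orbit structure of x ↦ 58x mod 79: 4 orbits of sizes [26, 26, 26, 1].
sign(π) = (−1)^{n − #cycles} = (−1)^{79−4} = (−1)^75 = -1.
The Jacobi symbol (58|79) = -1 (Zolotarev) agrees.

-1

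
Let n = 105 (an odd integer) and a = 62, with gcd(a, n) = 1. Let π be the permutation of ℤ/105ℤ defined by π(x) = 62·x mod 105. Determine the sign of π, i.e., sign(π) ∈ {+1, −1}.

-1

Trace 62: π^k(62) = [62, 64, 83, 1] for k=0..3.
32 cycles of lengths [4, 4, 4, 4, 4, 4, 4, 4, 4, 4, 4, 4, 4, 4, 4, 4, 4, 4, 4, 4, 4, 2, 2, 2, 2, 2, 2, 2, 2, 2, 2, 1].
32 cycles on 105: each ℓ→(−1)^(ℓ−1), product (−1)^73 = -1.
Check: (62/105) = -1 by Zolotarev.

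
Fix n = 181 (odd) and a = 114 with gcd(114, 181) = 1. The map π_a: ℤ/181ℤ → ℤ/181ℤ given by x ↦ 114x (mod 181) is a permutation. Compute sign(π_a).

+1

Trace 82: π^k(82) = [82, 117, 125, 132, 25, 135, 5] for k=0..6.
Cycle type of π: 15×12 + 1; total 13 cycles.
13 cycles on 181: each ℓ→(−1)^(ℓ−1), product (−1)^168 = +1.
The Jacobi symbol (114|181) = +1 (Zolotarev) agrees.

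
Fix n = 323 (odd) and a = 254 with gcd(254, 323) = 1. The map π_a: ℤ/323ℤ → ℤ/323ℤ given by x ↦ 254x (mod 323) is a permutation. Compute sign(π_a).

+1

Trace 273: π^k(273) = [273, 220, 1, 254, 239, 305] for k=0..5.
π_254 has 63 disjoint cycles with lengths [6, 6, 6, 6, 6, 6, 6, 6, 6, 6, 6, 6, 6, 6, 6, 6, 6, 6, 6, 6, 6, 6, 6, 6, 6, 6, 6, 6, 6, 6, 6, 6, 6, 6, 6, 6, 6, 6, 6, 6, 6, 6, 6, 6, 6, 6, 6, 6, 3, 3, 3, 3, 3, 3, 2, 2, 2, 2, 2, 2, 2, 2, 1] on {0,…,322}.
With 63 cycles on 323 points, sign = (−1)^{323−63} = +1.
Zolotarev: (254|323) = +1, matching the cycle-count sign.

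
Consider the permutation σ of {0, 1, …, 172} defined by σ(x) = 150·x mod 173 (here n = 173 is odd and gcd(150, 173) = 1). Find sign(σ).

Orbit of 118 under x↦150x: [118, 54, 142, 21, 36, 37, 14]… (length divides ord_173(150)).
Decompose π into cycles: lengths [86, 86, 1] (3 cycles, including the fixed point 0).
Σ(ℓ_i−1) = 173−3 = 170; sign = (−1)^170 = +1.
Via Zolotarev, sign(π_{150}) = (150|173) = +1.

+1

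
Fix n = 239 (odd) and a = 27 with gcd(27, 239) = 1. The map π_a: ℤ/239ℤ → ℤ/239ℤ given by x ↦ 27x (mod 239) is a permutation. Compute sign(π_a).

+1

Trace 32: π^k(32) = [32, 147, 145, 91, 67, 136, 87] for k=0..6.
Cycle type of π: 119×2 + 1; total 3 cycles.
With 3 cycles on 239 points, sign = (−1)^{239−3} = +1.
The Jacobi symbol (27|239) = +1 (Zolotarev) agrees.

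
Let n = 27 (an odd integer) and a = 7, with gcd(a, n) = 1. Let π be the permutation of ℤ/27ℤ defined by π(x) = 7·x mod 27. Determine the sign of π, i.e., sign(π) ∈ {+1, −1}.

+1

Start at x=10: 10 → 16 → 4 → 1 → 7 → 22 → 19 → … (one orbit).
Cycle type of π: 9×2 + 3×2 + 1×3; total 7 cycles.
n − c = 27 − 7 = 20; sign = (−1)^20 = +1.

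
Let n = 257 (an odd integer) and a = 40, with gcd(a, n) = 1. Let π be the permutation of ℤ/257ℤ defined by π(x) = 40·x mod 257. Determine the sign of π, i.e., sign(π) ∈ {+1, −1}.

-1

Trace 166: π^k(166) = [166, 215, 119, 134, 220, 62, 167] for k=0..6.
Decompose π into cycles: lengths [256, 1] (2 cycles, including the fixed point 0).
sign(π) = (−1)^{n − #cycles} = (−1)^{257−2} = (−1)^255 = -1.
Check: (40/257) = -1 by Zolotarev.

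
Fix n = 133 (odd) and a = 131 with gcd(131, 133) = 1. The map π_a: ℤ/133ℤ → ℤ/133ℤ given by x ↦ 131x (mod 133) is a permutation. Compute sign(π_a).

-1

Trace 131: π^k(131) = [131, 4, 125, 16, 101, 64, 5] for k=0..6.
The orbit structure of x ↦ 131x mod 133: 10 orbits of sizes [18, 18, 18, 18, 18, 18, 9, 9, 6, 1].
sign(π) = (−1)^{n − #cycles} = (−1)^{133−10} = (−1)^123 = -1.
Via Zolotarev, sign(π_{131}) = (131|133) = -1.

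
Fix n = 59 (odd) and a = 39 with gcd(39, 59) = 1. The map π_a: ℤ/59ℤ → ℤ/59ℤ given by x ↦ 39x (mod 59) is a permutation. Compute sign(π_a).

Orbit of 23 under x↦39x: [23, 12, 55, 21, 52, 22, 32]… (length divides ord_59(39)).
Cycle type of π: 58 + 1; total 2 cycles.
sign(π) = (−1)^{n − #cycles} = (−1)^{59−2} = (−1)^57 = -1.
The Jacobi symbol (39|59) = -1 (Zolotarev) agrees.

-1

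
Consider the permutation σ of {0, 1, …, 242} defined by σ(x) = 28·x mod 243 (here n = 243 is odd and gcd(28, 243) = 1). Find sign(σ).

Trace 217: π^k(217) = [217, 1, 28, 55, 82, 109, 136] for k=0..6.
Cycle lengths of π_28 on ℤ/243ℤ: [9, 9, 9, 9, 9, 9, 9, 9, 9, 9, 9, 9, 9, 9, 9, 9, 9, 9, 3, 3, 3, 3, 3, 3, 3, 3, 3, 3, 3, 3, 3, 3, 3, 3, 3, 3, 1, 1, 1, 1, 1, 1, 1, 1, 1, 1, 1, 1, 1, 1, 1, 1, 1, 1, 1, 1, 1, 1, 1, 1, 1, 1, 1]; 63 cycles in total.
63 cycles on 243: each ℓ→(−1)^(ℓ−1), product (−1)^180 = +1.
Check: (28/243) = +1 by Zolotarev.

+1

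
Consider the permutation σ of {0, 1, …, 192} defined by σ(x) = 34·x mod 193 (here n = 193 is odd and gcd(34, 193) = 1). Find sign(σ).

Trace 82: π^k(82) = [82, 86, 29, 21, 135, 151, 116] for k=0..6.
The orbit structure of x ↦ 34x mod 193: 2 orbits of sizes [192, 1].
n − c = 193 − 2 = 191; sign = (−1)^191 = -1.
Via Zolotarev, sign(π_{34}) = (34|193) = -1.

-1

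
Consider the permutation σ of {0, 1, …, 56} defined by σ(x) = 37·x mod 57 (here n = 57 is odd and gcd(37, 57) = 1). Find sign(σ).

-1

Start at x=37: 37 → 1 → 37 (one orbit).
π_37 has 30 disjoint cycles with lengths [2, 2, 2, 2, 2, 2, 2, 2, 2, 2, 2, 2, 2, 2, 2, 2, 2, 2, 2, 2, 2, 2, 2, 2, 2, 2, 2, 1, 1, 1] on {0,…,56}.
30 cycles on 57: each ℓ→(−1)^(ℓ−1), product (−1)^27 = -1.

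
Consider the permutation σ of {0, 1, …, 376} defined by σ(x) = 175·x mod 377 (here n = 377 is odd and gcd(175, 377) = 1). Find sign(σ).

Start at x=204: 204 → 262 → 233 → 59 → 146 → 291 → 30 → … (one orbit).
π_175 has 58 disjoint cycles with lengths [12, 12, 12, 12, 12, 12, 12, 12, 12, 12, 12, 12, 12, 12, 12, 12, 12, 12, 12, 12, 12, 12, 12, 12, 12, 12, 12, 12, 12, 1, 1, 1, 1, 1, 1, 1, 1, 1, 1, 1, 1, 1, 1, 1, 1, 1, 1, 1, 1, 1, 1, 1, 1, 1, 1, 1, 1, 1] on {0,…,376}.
58 cycles on 377: each ℓ→(−1)^(ℓ−1), product (−1)^319 = -1.

-1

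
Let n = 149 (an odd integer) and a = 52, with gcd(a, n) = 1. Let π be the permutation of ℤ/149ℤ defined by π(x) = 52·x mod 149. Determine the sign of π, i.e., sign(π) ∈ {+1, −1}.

-1

Start at x=91: 91 → 113 → 65 → 102 → 89 → 9 → 21 → … (one orbit).
2 cycles of lengths [148, 1].
Σ(ℓ_i−1) = 149−2 = 147; sign = (−1)^147 = -1.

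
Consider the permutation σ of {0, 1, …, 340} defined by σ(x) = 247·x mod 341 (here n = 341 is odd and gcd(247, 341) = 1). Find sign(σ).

-1

Trace 92: π^k(92) = [92, 218, 309, 280, 278, 125, 185] for k=0..6.
Decompose π into cycles: lengths [10, 10, 10, 10, 10, 10, 10, 10, 10, 10, 10, 10, 10, 10, 10, 10, 10, 10, 10, 10, 10, 10, 10, 10, 10, 10, 10, 10, 10, 10, 5, 5, 2, 2, 2, 2, 2, 2, 2, 2, 2, 2, 2, 2, 2, 2, 2, 1] (48 cycles, including the fixed point 0).
48 cycles on 341: each ℓ→(−1)^(ℓ−1), product (−1)^293 = -1.
Check: (247/341) = -1 by Zolotarev.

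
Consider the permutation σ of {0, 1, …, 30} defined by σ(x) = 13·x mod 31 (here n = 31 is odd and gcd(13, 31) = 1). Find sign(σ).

-1

Start at x=9: 9 → 24 → 2 → 26 → 28 → 23 → 20 → … (one orbit).
Cycle lengths of π_13 on ℤ/31ℤ: [30, 1]; 2 cycles in total.
sign(π) = (−1)^{n − #cycles} = (−1)^{31−2} = (−1)^29 = -1.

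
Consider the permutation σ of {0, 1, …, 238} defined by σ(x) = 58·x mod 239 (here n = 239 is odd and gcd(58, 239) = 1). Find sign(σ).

Start at x=87: 87 → 27 → 132 → 8 → 225 → 144 → 226 → … (one orbit).
3 cycles of lengths [119, 119, 1].
239 − 3 = 236 transpositions; sign(π) = (−1)^236 = +1.
The Jacobi symbol (58|239) = +1 (Zolotarev) agrees.

+1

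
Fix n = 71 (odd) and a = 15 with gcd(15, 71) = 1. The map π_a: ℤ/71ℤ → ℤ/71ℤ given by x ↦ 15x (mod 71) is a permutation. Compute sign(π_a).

+1

Orbit of 18 under x↦15x: [18, 57, 3, 45, 36, 43, 6]… (length divides ord_71(15)).
Cycle lengths of π_15 on ℤ/71ℤ: [35, 35, 1]; 3 cycles in total.
Σ(ℓ_i−1) = 71−3 = 68; sign = (−1)^68 = +1.
Check: (15/71) = +1 by Zolotarev.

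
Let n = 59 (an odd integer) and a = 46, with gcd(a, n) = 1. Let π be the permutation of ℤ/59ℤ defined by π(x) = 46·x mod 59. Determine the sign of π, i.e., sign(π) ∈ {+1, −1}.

Trace 49: π^k(49) = [49, 12, 21, 22, 9, 1, 46] for k=0..6.
Cycle lengths of π_46 on ℤ/59ℤ: [29, 29, 1]; 3 cycles in total.
3 cycles on 59: each ℓ→(−1)^(ℓ−1), product (−1)^56 = +1.

+1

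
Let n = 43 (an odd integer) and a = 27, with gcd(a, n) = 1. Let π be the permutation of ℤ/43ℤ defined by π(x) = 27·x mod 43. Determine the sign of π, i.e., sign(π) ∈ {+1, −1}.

Start at x=27: 27 → 41 → 32 → 4 → 22 → 35 → 42 → … (one orbit).
π_27 has 4 disjoint cycles with lengths [14, 14, 14, 1] on {0,…,42}.
43 − 4 = 39 transpositions; sign(π) = (−1)^39 = -1.
The Jacobi symbol (27|43) = -1 (Zolotarev) agrees.

-1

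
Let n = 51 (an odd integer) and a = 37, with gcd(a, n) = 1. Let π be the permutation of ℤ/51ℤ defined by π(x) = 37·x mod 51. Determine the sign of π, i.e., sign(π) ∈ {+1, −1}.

Orbit of 4 under x↦37x: [4, 46, 19, 40, 1, 37, 43]… (length divides ord_51(37)).
Cycle lengths of π_37 on ℤ/51ℤ: [16, 16, 16, 1, 1, 1]; 6 cycles in total.
With 6 cycles on 51 points, sign = (−1)^{51−6} = -1.
The Jacobi symbol (37|51) = -1 (Zolotarev) agrees.

-1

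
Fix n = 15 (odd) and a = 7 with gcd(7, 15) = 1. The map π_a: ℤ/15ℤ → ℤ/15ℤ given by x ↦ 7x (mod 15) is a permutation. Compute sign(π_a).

Orbit of 13 under x↦7x: [13, 1, 7, 4]… (length divides ord_15(7)).
Cycle type of π: 4×3 + 1×3; total 6 cycles.
n − c = 15 − 6 = 9; sign = (−1)^9 = -1.
Check: (7/15) = -1 by Zolotarev.

-1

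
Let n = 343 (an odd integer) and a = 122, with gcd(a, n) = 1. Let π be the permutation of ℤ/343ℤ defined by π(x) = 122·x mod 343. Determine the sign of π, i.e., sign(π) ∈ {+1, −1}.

-1

Orbit of 66 under x↦122x: [66, 163, 335, 53, 292, 295, 318]… (length divides ord_343(122)).
Decompose π into cycles: lengths [294, 42, 6, 1] (4 cycles, including the fixed point 0).
343 − 4 = 339 transpositions; sign(π) = (−1)^339 = -1.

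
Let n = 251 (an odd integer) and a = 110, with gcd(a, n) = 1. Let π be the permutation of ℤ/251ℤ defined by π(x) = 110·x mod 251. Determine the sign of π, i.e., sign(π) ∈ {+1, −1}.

+1

Trace 195: π^k(195) = [195, 115, 100, 207, 180, 222, 73] for k=0..6.
Cycle lengths of π_110 on ℤ/251ℤ: [125, 125, 1]; 3 cycles in total.
Σ(ℓ_i−1) = 251−3 = 248; sign = (−1)^248 = +1.
Check: (110/251) = +1 by Zolotarev.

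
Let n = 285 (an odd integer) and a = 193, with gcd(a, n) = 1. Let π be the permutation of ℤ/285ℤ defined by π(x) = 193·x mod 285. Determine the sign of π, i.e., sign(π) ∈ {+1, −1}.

+1

Orbit of 22 under x↦193x: [22, 256, 103, 214, 262, 121, 268]… (length divides ord_285(193)).
15 cycles of lengths [36, 36, 36, 36, 36, 36, 18, 18, 18, 4, 4, 4, 1, 1, 1].
n − c = 285 − 15 = 270; sign = (−1)^270 = +1.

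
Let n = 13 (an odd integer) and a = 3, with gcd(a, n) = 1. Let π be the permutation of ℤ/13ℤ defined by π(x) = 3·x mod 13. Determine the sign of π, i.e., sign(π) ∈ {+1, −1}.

+1

Trace 9: π^k(9) = [9, 1, 3] for k=0..2.
Decompose π into cycles: lengths [3, 3, 3, 3, 1] (5 cycles, including the fixed point 0).
Σ(ℓ_i−1) = 13−5 = 8; sign = (−1)^8 = +1.
Check: (3/13) = +1 by Zolotarev.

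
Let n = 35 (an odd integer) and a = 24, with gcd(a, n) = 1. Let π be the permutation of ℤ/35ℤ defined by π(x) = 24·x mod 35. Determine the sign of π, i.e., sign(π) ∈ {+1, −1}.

Trace 19: π^k(19) = [19, 1, 24, 16, 34, 11] for k=0..5.
π_24 has 8 disjoint cycles with lengths [6, 6, 6, 6, 6, 2, 2, 1] on {0,…,34}.
35 − 8 = 27 transpositions; sign(π) = (−1)^27 = -1.

-1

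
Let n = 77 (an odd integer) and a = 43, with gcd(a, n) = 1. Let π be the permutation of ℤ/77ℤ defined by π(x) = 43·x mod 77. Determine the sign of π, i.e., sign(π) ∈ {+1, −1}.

-1

Start at x=43: 43 → 1 → 43 (one orbit).
π_43 has 42 disjoint cycles with lengths [2, 2, 2, 2, 2, 2, 2, 2, 2, 2, 2, 2, 2, 2, 2, 2, 2, 2, 2, 2, 2, 2, 2, 2, 2, 2, 2, 2, 2, 2, 2, 2, 2, 2, 2, 1, 1, 1, 1, 1, 1, 1] on {0,…,76}.
42 cycles on 77: each ℓ→(−1)^(ℓ−1), product (−1)^35 = -1.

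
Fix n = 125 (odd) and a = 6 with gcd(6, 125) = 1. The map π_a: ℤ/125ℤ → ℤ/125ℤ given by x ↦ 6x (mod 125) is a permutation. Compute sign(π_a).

Trace 106: π^k(106) = [106, 11, 66, 21, 1, 6, 36] for k=0..6.
π_6 has 13 disjoint cycles with lengths [25, 25, 25, 25, 5, 5, 5, 5, 1, 1, 1, 1, 1] on {0,…,124}.
13 cycles on 125: each ℓ→(−1)^(ℓ−1), product (−1)^112 = +1.
Zolotarev: (6|125) = +1, matching the cycle-count sign.

+1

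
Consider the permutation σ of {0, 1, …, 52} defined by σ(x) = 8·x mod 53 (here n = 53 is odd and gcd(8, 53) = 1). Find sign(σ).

-1

Start at x=38: 38 → 39 → 47 → 5 → 40 → 2 → 16 → … (one orbit).
π_8 has 2 disjoint cycles with lengths [52, 1] on {0,…,52}.
2 cycles on 53: each ℓ→(−1)^(ℓ−1), product (−1)^51 = -1.
The Jacobi symbol (8|53) = -1 (Zolotarev) agrees.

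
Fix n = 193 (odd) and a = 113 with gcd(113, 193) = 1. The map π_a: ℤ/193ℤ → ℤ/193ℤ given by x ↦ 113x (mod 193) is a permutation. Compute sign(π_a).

-1

Start at x=123: 123 → 3 → 146 → 93 → 87 → 181 → 188 → … (one orbit).
Decompose π into cycles: lengths [192, 1] (2 cycles, including the fixed point 0).
n − c = 193 − 2 = 191; sign = (−1)^191 = -1.
Zolotarev: (113|193) = -1, matching the cycle-count sign.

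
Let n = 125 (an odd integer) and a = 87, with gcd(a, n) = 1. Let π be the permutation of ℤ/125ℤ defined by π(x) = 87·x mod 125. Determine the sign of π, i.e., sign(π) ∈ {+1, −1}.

Start at x=104: 104 → 48 → 51 → 62 → 19 → 28 → 61 → … (one orbit).
Cycle type of π: 100 + 20 + 4 + 1; total 4 cycles.
4 cycles on 125: each ℓ→(−1)^(ℓ−1), product (−1)^121 = -1.

-1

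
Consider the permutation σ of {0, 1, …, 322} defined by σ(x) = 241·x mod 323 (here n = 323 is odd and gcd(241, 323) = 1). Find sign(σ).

+1

Start at x=299: 299 → 30 → 124 → 168 → 113 → 101 → 116 → … (one orbit).
π_241 has 5 disjoint cycles with lengths [144, 144, 18, 16, 1] on {0,…,322}.
Σ(ℓ_i−1) = 323−5 = 318; sign = (−1)^318 = +1.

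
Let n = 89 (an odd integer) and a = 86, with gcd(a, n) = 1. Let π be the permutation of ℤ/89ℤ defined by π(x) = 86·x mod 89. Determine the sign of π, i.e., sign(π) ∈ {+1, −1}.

-1

Trace 40: π^k(40) = [40, 58, 4, 77, 36, 70, 57] for k=0..6.
2 cycles of lengths [88, 1].
With 2 cycles on 89 points, sign = (−1)^{89−2} = -1.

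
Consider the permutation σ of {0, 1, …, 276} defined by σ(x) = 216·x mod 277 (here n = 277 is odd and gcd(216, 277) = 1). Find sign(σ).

-1

Orbit of 208 under x↦216x: [208, 54, 30, 109, 276, 61, 157]… (length divides ord_277(216)).
The orbit structure of x ↦ 216x mod 277: 4 orbits of sizes [92, 92, 92, 1].
n − c = 277 − 4 = 273; sign = (−1)^273 = -1.
Via Zolotarev, sign(π_{216}) = (216|277) = -1.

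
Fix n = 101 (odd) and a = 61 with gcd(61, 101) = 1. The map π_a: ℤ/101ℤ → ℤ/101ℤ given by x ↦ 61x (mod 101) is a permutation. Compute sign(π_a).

-1

Orbit of 88 under x↦61x: [88, 15, 6, 63, 5, 2, 21]… (length divides ord_101(61)).
π_61 has 2 disjoint cycles with lengths [100, 1] on {0,…,100}.
2 cycles on 101: each ℓ→(−1)^(ℓ−1), product (−1)^99 = -1.
The Jacobi symbol (61|101) = -1 (Zolotarev) agrees.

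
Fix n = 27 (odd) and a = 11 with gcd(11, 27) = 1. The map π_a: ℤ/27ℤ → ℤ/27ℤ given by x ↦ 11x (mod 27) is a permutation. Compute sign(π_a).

Start at x=10: 10 → 2 → 22 → 26 → 16 → 14 → 19 → … (one orbit).
π_11 has 4 disjoint cycles with lengths [18, 6, 2, 1] on {0,…,26}.
With 4 cycles on 27 points, sign = (−1)^{27−4} = -1.
Zolotarev: (11|27) = -1, matching the cycle-count sign.

-1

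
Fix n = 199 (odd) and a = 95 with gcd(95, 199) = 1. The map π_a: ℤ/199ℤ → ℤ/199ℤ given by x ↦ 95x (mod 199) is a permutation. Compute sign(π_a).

-1

Start at x=140: 140 → 166 → 49 → 78 → 47 → 87 → 106 → … (one orbit).
Decompose π into cycles: lengths [198, 1] (2 cycles, including the fixed point 0).
With 2 cycles on 199 points, sign = (−1)^{199−2} = -1.
The Jacobi symbol (95|199) = -1 (Zolotarev) agrees.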